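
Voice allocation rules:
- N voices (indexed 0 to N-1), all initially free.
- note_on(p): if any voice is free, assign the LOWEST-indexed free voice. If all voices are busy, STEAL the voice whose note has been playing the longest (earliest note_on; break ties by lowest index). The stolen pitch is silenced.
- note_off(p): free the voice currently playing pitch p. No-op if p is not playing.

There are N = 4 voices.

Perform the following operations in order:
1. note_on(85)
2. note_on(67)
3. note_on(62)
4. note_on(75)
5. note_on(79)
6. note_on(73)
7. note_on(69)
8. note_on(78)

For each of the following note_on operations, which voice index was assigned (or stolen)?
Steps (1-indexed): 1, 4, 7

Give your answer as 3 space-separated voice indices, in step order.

Op 1: note_on(85): voice 0 is free -> assigned | voices=[85 - - -]
Op 2: note_on(67): voice 1 is free -> assigned | voices=[85 67 - -]
Op 3: note_on(62): voice 2 is free -> assigned | voices=[85 67 62 -]
Op 4: note_on(75): voice 3 is free -> assigned | voices=[85 67 62 75]
Op 5: note_on(79): all voices busy, STEAL voice 0 (pitch 85, oldest) -> assign | voices=[79 67 62 75]
Op 6: note_on(73): all voices busy, STEAL voice 1 (pitch 67, oldest) -> assign | voices=[79 73 62 75]
Op 7: note_on(69): all voices busy, STEAL voice 2 (pitch 62, oldest) -> assign | voices=[79 73 69 75]
Op 8: note_on(78): all voices busy, STEAL voice 3 (pitch 75, oldest) -> assign | voices=[79 73 69 78]

Answer: 0 3 2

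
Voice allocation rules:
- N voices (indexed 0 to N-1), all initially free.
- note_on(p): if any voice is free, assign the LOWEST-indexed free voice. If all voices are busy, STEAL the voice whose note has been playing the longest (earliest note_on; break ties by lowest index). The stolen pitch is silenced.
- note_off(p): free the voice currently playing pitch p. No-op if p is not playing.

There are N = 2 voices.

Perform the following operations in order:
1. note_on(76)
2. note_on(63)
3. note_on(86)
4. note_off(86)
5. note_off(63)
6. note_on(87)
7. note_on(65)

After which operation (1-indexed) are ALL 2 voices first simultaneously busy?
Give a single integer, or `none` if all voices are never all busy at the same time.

Op 1: note_on(76): voice 0 is free -> assigned | voices=[76 -]
Op 2: note_on(63): voice 1 is free -> assigned | voices=[76 63]
Op 3: note_on(86): all voices busy, STEAL voice 0 (pitch 76, oldest) -> assign | voices=[86 63]
Op 4: note_off(86): free voice 0 | voices=[- 63]
Op 5: note_off(63): free voice 1 | voices=[- -]
Op 6: note_on(87): voice 0 is free -> assigned | voices=[87 -]
Op 7: note_on(65): voice 1 is free -> assigned | voices=[87 65]

Answer: 2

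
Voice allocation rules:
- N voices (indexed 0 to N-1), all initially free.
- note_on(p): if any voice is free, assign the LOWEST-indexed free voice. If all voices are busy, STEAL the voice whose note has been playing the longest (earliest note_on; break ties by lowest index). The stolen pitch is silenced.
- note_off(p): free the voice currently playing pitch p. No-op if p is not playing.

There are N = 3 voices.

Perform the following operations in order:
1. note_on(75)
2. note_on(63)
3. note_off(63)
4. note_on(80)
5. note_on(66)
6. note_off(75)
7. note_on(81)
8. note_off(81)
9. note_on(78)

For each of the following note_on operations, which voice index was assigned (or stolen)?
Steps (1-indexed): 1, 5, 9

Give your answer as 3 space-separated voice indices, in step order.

Answer: 0 2 0

Derivation:
Op 1: note_on(75): voice 0 is free -> assigned | voices=[75 - -]
Op 2: note_on(63): voice 1 is free -> assigned | voices=[75 63 -]
Op 3: note_off(63): free voice 1 | voices=[75 - -]
Op 4: note_on(80): voice 1 is free -> assigned | voices=[75 80 -]
Op 5: note_on(66): voice 2 is free -> assigned | voices=[75 80 66]
Op 6: note_off(75): free voice 0 | voices=[- 80 66]
Op 7: note_on(81): voice 0 is free -> assigned | voices=[81 80 66]
Op 8: note_off(81): free voice 0 | voices=[- 80 66]
Op 9: note_on(78): voice 0 is free -> assigned | voices=[78 80 66]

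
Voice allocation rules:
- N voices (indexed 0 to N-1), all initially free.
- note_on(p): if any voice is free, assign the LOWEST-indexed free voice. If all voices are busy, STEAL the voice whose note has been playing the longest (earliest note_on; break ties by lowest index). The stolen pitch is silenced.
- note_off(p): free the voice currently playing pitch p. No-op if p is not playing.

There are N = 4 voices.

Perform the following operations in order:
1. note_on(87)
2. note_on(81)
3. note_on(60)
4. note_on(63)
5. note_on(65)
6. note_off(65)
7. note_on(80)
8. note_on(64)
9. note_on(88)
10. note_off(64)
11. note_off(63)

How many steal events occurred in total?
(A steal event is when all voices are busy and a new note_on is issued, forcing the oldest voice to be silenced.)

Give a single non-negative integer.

Op 1: note_on(87): voice 0 is free -> assigned | voices=[87 - - -]
Op 2: note_on(81): voice 1 is free -> assigned | voices=[87 81 - -]
Op 3: note_on(60): voice 2 is free -> assigned | voices=[87 81 60 -]
Op 4: note_on(63): voice 3 is free -> assigned | voices=[87 81 60 63]
Op 5: note_on(65): all voices busy, STEAL voice 0 (pitch 87, oldest) -> assign | voices=[65 81 60 63]
Op 6: note_off(65): free voice 0 | voices=[- 81 60 63]
Op 7: note_on(80): voice 0 is free -> assigned | voices=[80 81 60 63]
Op 8: note_on(64): all voices busy, STEAL voice 1 (pitch 81, oldest) -> assign | voices=[80 64 60 63]
Op 9: note_on(88): all voices busy, STEAL voice 2 (pitch 60, oldest) -> assign | voices=[80 64 88 63]
Op 10: note_off(64): free voice 1 | voices=[80 - 88 63]
Op 11: note_off(63): free voice 3 | voices=[80 - 88 -]

Answer: 3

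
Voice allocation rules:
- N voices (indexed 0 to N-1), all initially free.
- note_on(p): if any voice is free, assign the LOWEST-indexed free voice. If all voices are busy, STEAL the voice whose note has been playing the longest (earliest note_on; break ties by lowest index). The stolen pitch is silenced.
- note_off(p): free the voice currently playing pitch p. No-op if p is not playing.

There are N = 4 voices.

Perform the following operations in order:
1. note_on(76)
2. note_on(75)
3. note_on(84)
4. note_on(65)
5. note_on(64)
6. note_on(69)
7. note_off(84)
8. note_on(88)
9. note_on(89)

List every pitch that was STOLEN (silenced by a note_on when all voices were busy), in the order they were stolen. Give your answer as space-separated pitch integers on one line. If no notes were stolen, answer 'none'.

Answer: 76 75 65

Derivation:
Op 1: note_on(76): voice 0 is free -> assigned | voices=[76 - - -]
Op 2: note_on(75): voice 1 is free -> assigned | voices=[76 75 - -]
Op 3: note_on(84): voice 2 is free -> assigned | voices=[76 75 84 -]
Op 4: note_on(65): voice 3 is free -> assigned | voices=[76 75 84 65]
Op 5: note_on(64): all voices busy, STEAL voice 0 (pitch 76, oldest) -> assign | voices=[64 75 84 65]
Op 6: note_on(69): all voices busy, STEAL voice 1 (pitch 75, oldest) -> assign | voices=[64 69 84 65]
Op 7: note_off(84): free voice 2 | voices=[64 69 - 65]
Op 8: note_on(88): voice 2 is free -> assigned | voices=[64 69 88 65]
Op 9: note_on(89): all voices busy, STEAL voice 3 (pitch 65, oldest) -> assign | voices=[64 69 88 89]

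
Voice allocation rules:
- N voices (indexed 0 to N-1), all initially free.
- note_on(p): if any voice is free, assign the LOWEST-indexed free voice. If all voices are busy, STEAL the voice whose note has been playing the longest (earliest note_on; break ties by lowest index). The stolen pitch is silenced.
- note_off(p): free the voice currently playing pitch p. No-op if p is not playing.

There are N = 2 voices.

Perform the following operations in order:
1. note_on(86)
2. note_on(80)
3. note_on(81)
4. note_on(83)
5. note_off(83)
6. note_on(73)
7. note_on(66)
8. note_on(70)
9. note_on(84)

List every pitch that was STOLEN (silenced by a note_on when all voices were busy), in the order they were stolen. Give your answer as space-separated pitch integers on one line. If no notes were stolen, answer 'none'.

Answer: 86 80 81 73 66

Derivation:
Op 1: note_on(86): voice 0 is free -> assigned | voices=[86 -]
Op 2: note_on(80): voice 1 is free -> assigned | voices=[86 80]
Op 3: note_on(81): all voices busy, STEAL voice 0 (pitch 86, oldest) -> assign | voices=[81 80]
Op 4: note_on(83): all voices busy, STEAL voice 1 (pitch 80, oldest) -> assign | voices=[81 83]
Op 5: note_off(83): free voice 1 | voices=[81 -]
Op 6: note_on(73): voice 1 is free -> assigned | voices=[81 73]
Op 7: note_on(66): all voices busy, STEAL voice 0 (pitch 81, oldest) -> assign | voices=[66 73]
Op 8: note_on(70): all voices busy, STEAL voice 1 (pitch 73, oldest) -> assign | voices=[66 70]
Op 9: note_on(84): all voices busy, STEAL voice 0 (pitch 66, oldest) -> assign | voices=[84 70]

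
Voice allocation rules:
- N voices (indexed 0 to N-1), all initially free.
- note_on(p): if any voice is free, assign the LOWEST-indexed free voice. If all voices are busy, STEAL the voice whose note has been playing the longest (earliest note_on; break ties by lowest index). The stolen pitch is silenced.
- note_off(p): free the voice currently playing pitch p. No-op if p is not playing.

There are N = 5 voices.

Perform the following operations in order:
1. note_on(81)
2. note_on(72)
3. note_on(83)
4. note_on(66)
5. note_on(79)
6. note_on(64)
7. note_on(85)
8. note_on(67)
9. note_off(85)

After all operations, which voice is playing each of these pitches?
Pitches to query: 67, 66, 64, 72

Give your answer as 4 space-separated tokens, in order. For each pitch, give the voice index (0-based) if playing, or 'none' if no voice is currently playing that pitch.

Answer: 2 3 0 none

Derivation:
Op 1: note_on(81): voice 0 is free -> assigned | voices=[81 - - - -]
Op 2: note_on(72): voice 1 is free -> assigned | voices=[81 72 - - -]
Op 3: note_on(83): voice 2 is free -> assigned | voices=[81 72 83 - -]
Op 4: note_on(66): voice 3 is free -> assigned | voices=[81 72 83 66 -]
Op 5: note_on(79): voice 4 is free -> assigned | voices=[81 72 83 66 79]
Op 6: note_on(64): all voices busy, STEAL voice 0 (pitch 81, oldest) -> assign | voices=[64 72 83 66 79]
Op 7: note_on(85): all voices busy, STEAL voice 1 (pitch 72, oldest) -> assign | voices=[64 85 83 66 79]
Op 8: note_on(67): all voices busy, STEAL voice 2 (pitch 83, oldest) -> assign | voices=[64 85 67 66 79]
Op 9: note_off(85): free voice 1 | voices=[64 - 67 66 79]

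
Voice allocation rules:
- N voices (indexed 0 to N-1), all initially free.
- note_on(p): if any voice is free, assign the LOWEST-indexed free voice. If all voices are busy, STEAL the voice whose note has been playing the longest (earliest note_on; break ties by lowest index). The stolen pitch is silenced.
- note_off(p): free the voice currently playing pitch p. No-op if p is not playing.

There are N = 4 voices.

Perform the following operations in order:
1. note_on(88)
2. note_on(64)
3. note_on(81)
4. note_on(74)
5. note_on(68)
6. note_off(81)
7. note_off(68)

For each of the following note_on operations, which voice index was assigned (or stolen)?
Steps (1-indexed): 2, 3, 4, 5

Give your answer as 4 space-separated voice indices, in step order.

Answer: 1 2 3 0

Derivation:
Op 1: note_on(88): voice 0 is free -> assigned | voices=[88 - - -]
Op 2: note_on(64): voice 1 is free -> assigned | voices=[88 64 - -]
Op 3: note_on(81): voice 2 is free -> assigned | voices=[88 64 81 -]
Op 4: note_on(74): voice 3 is free -> assigned | voices=[88 64 81 74]
Op 5: note_on(68): all voices busy, STEAL voice 0 (pitch 88, oldest) -> assign | voices=[68 64 81 74]
Op 6: note_off(81): free voice 2 | voices=[68 64 - 74]
Op 7: note_off(68): free voice 0 | voices=[- 64 - 74]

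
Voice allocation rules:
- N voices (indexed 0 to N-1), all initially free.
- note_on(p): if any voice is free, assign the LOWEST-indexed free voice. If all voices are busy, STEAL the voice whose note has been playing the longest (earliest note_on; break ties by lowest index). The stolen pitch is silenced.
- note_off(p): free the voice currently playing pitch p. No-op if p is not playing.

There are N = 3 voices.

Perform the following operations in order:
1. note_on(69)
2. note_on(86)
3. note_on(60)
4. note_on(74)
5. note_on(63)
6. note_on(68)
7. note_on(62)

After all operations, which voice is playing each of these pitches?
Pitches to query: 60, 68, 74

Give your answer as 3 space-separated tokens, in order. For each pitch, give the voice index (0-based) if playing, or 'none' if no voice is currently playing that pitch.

Op 1: note_on(69): voice 0 is free -> assigned | voices=[69 - -]
Op 2: note_on(86): voice 1 is free -> assigned | voices=[69 86 -]
Op 3: note_on(60): voice 2 is free -> assigned | voices=[69 86 60]
Op 4: note_on(74): all voices busy, STEAL voice 0 (pitch 69, oldest) -> assign | voices=[74 86 60]
Op 5: note_on(63): all voices busy, STEAL voice 1 (pitch 86, oldest) -> assign | voices=[74 63 60]
Op 6: note_on(68): all voices busy, STEAL voice 2 (pitch 60, oldest) -> assign | voices=[74 63 68]
Op 7: note_on(62): all voices busy, STEAL voice 0 (pitch 74, oldest) -> assign | voices=[62 63 68]

Answer: none 2 none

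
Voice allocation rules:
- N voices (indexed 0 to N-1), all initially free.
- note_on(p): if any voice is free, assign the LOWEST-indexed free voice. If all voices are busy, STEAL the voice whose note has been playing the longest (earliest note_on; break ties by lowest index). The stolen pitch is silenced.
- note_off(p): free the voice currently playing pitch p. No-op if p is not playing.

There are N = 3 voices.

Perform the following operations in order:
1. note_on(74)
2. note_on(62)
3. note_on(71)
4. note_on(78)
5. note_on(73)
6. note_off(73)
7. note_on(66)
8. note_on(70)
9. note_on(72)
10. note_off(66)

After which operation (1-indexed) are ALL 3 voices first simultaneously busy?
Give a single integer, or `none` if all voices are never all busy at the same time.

Op 1: note_on(74): voice 0 is free -> assigned | voices=[74 - -]
Op 2: note_on(62): voice 1 is free -> assigned | voices=[74 62 -]
Op 3: note_on(71): voice 2 is free -> assigned | voices=[74 62 71]
Op 4: note_on(78): all voices busy, STEAL voice 0 (pitch 74, oldest) -> assign | voices=[78 62 71]
Op 5: note_on(73): all voices busy, STEAL voice 1 (pitch 62, oldest) -> assign | voices=[78 73 71]
Op 6: note_off(73): free voice 1 | voices=[78 - 71]
Op 7: note_on(66): voice 1 is free -> assigned | voices=[78 66 71]
Op 8: note_on(70): all voices busy, STEAL voice 2 (pitch 71, oldest) -> assign | voices=[78 66 70]
Op 9: note_on(72): all voices busy, STEAL voice 0 (pitch 78, oldest) -> assign | voices=[72 66 70]
Op 10: note_off(66): free voice 1 | voices=[72 - 70]

Answer: 3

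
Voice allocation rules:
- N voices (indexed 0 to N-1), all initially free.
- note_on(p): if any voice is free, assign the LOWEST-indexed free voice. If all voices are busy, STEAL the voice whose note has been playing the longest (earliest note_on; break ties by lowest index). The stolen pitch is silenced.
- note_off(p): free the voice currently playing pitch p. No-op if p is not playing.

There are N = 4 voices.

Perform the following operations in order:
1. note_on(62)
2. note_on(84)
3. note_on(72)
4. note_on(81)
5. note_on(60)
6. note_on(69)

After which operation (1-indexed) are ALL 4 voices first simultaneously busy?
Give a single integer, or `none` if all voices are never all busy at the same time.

Answer: 4

Derivation:
Op 1: note_on(62): voice 0 is free -> assigned | voices=[62 - - -]
Op 2: note_on(84): voice 1 is free -> assigned | voices=[62 84 - -]
Op 3: note_on(72): voice 2 is free -> assigned | voices=[62 84 72 -]
Op 4: note_on(81): voice 3 is free -> assigned | voices=[62 84 72 81]
Op 5: note_on(60): all voices busy, STEAL voice 0 (pitch 62, oldest) -> assign | voices=[60 84 72 81]
Op 6: note_on(69): all voices busy, STEAL voice 1 (pitch 84, oldest) -> assign | voices=[60 69 72 81]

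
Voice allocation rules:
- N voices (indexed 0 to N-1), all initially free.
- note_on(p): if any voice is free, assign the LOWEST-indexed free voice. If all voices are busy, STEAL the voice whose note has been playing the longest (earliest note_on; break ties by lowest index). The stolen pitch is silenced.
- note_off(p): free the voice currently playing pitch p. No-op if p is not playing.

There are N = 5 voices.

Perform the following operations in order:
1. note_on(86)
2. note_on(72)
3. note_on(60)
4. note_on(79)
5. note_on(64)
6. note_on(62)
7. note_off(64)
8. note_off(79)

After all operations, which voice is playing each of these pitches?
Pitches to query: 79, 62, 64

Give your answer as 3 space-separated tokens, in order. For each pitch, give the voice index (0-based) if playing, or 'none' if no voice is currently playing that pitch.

Answer: none 0 none

Derivation:
Op 1: note_on(86): voice 0 is free -> assigned | voices=[86 - - - -]
Op 2: note_on(72): voice 1 is free -> assigned | voices=[86 72 - - -]
Op 3: note_on(60): voice 2 is free -> assigned | voices=[86 72 60 - -]
Op 4: note_on(79): voice 3 is free -> assigned | voices=[86 72 60 79 -]
Op 5: note_on(64): voice 4 is free -> assigned | voices=[86 72 60 79 64]
Op 6: note_on(62): all voices busy, STEAL voice 0 (pitch 86, oldest) -> assign | voices=[62 72 60 79 64]
Op 7: note_off(64): free voice 4 | voices=[62 72 60 79 -]
Op 8: note_off(79): free voice 3 | voices=[62 72 60 - -]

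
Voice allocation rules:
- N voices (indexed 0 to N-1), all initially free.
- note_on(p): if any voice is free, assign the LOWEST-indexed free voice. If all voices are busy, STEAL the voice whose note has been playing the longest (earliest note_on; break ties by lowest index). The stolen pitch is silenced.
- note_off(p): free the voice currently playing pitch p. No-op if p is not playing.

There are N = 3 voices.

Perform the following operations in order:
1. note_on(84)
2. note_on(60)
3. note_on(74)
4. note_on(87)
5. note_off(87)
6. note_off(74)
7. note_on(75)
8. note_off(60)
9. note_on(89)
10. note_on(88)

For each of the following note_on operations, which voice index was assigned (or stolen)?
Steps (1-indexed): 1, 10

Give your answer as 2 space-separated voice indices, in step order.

Op 1: note_on(84): voice 0 is free -> assigned | voices=[84 - -]
Op 2: note_on(60): voice 1 is free -> assigned | voices=[84 60 -]
Op 3: note_on(74): voice 2 is free -> assigned | voices=[84 60 74]
Op 4: note_on(87): all voices busy, STEAL voice 0 (pitch 84, oldest) -> assign | voices=[87 60 74]
Op 5: note_off(87): free voice 0 | voices=[- 60 74]
Op 6: note_off(74): free voice 2 | voices=[- 60 -]
Op 7: note_on(75): voice 0 is free -> assigned | voices=[75 60 -]
Op 8: note_off(60): free voice 1 | voices=[75 - -]
Op 9: note_on(89): voice 1 is free -> assigned | voices=[75 89 -]
Op 10: note_on(88): voice 2 is free -> assigned | voices=[75 89 88]

Answer: 0 2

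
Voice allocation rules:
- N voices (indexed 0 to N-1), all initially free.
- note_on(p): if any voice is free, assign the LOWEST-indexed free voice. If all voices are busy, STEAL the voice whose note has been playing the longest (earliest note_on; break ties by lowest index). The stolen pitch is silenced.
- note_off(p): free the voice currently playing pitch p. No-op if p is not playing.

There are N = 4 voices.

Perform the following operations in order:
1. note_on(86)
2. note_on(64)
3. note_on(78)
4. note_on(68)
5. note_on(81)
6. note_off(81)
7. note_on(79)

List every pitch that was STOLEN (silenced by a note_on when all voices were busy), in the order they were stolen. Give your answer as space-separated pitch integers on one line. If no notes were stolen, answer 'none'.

Answer: 86

Derivation:
Op 1: note_on(86): voice 0 is free -> assigned | voices=[86 - - -]
Op 2: note_on(64): voice 1 is free -> assigned | voices=[86 64 - -]
Op 3: note_on(78): voice 2 is free -> assigned | voices=[86 64 78 -]
Op 4: note_on(68): voice 3 is free -> assigned | voices=[86 64 78 68]
Op 5: note_on(81): all voices busy, STEAL voice 0 (pitch 86, oldest) -> assign | voices=[81 64 78 68]
Op 6: note_off(81): free voice 0 | voices=[- 64 78 68]
Op 7: note_on(79): voice 0 is free -> assigned | voices=[79 64 78 68]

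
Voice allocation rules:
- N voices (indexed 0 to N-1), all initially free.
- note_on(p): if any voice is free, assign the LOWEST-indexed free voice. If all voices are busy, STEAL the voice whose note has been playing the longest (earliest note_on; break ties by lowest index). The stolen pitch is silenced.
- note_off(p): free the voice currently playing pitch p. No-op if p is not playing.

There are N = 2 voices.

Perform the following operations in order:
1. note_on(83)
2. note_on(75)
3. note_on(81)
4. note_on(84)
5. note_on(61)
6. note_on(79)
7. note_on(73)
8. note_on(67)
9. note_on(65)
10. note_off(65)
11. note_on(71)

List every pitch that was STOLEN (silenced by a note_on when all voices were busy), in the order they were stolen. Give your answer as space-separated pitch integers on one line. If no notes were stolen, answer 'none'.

Answer: 83 75 81 84 61 79 73

Derivation:
Op 1: note_on(83): voice 0 is free -> assigned | voices=[83 -]
Op 2: note_on(75): voice 1 is free -> assigned | voices=[83 75]
Op 3: note_on(81): all voices busy, STEAL voice 0 (pitch 83, oldest) -> assign | voices=[81 75]
Op 4: note_on(84): all voices busy, STEAL voice 1 (pitch 75, oldest) -> assign | voices=[81 84]
Op 5: note_on(61): all voices busy, STEAL voice 0 (pitch 81, oldest) -> assign | voices=[61 84]
Op 6: note_on(79): all voices busy, STEAL voice 1 (pitch 84, oldest) -> assign | voices=[61 79]
Op 7: note_on(73): all voices busy, STEAL voice 0 (pitch 61, oldest) -> assign | voices=[73 79]
Op 8: note_on(67): all voices busy, STEAL voice 1 (pitch 79, oldest) -> assign | voices=[73 67]
Op 9: note_on(65): all voices busy, STEAL voice 0 (pitch 73, oldest) -> assign | voices=[65 67]
Op 10: note_off(65): free voice 0 | voices=[- 67]
Op 11: note_on(71): voice 0 is free -> assigned | voices=[71 67]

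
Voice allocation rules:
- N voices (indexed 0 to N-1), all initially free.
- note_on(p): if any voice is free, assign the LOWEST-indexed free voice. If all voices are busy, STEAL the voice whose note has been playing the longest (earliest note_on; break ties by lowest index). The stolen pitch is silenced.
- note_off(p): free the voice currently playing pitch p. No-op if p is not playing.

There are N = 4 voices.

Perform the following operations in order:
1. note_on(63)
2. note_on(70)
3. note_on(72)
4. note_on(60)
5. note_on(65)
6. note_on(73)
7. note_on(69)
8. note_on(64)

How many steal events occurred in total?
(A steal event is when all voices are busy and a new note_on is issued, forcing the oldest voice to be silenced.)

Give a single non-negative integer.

Answer: 4

Derivation:
Op 1: note_on(63): voice 0 is free -> assigned | voices=[63 - - -]
Op 2: note_on(70): voice 1 is free -> assigned | voices=[63 70 - -]
Op 3: note_on(72): voice 2 is free -> assigned | voices=[63 70 72 -]
Op 4: note_on(60): voice 3 is free -> assigned | voices=[63 70 72 60]
Op 5: note_on(65): all voices busy, STEAL voice 0 (pitch 63, oldest) -> assign | voices=[65 70 72 60]
Op 6: note_on(73): all voices busy, STEAL voice 1 (pitch 70, oldest) -> assign | voices=[65 73 72 60]
Op 7: note_on(69): all voices busy, STEAL voice 2 (pitch 72, oldest) -> assign | voices=[65 73 69 60]
Op 8: note_on(64): all voices busy, STEAL voice 3 (pitch 60, oldest) -> assign | voices=[65 73 69 64]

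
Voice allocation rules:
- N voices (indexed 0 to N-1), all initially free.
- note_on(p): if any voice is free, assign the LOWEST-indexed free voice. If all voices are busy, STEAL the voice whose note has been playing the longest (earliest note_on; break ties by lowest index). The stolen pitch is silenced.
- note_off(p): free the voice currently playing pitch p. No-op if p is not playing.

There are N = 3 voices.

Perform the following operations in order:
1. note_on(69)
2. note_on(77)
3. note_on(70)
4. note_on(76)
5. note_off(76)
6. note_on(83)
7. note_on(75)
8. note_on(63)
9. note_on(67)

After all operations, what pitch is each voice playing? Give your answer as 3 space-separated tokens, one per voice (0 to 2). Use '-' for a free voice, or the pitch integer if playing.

Op 1: note_on(69): voice 0 is free -> assigned | voices=[69 - -]
Op 2: note_on(77): voice 1 is free -> assigned | voices=[69 77 -]
Op 3: note_on(70): voice 2 is free -> assigned | voices=[69 77 70]
Op 4: note_on(76): all voices busy, STEAL voice 0 (pitch 69, oldest) -> assign | voices=[76 77 70]
Op 5: note_off(76): free voice 0 | voices=[- 77 70]
Op 6: note_on(83): voice 0 is free -> assigned | voices=[83 77 70]
Op 7: note_on(75): all voices busy, STEAL voice 1 (pitch 77, oldest) -> assign | voices=[83 75 70]
Op 8: note_on(63): all voices busy, STEAL voice 2 (pitch 70, oldest) -> assign | voices=[83 75 63]
Op 9: note_on(67): all voices busy, STEAL voice 0 (pitch 83, oldest) -> assign | voices=[67 75 63]

Answer: 67 75 63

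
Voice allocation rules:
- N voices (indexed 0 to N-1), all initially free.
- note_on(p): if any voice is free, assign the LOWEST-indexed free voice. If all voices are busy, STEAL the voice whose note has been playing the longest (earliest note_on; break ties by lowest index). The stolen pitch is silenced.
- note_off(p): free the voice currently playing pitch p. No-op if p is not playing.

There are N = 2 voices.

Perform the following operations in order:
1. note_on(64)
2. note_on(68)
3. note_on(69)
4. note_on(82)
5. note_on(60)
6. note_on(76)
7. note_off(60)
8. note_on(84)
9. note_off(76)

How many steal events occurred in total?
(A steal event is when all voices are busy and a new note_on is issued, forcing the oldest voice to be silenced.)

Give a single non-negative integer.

Answer: 4

Derivation:
Op 1: note_on(64): voice 0 is free -> assigned | voices=[64 -]
Op 2: note_on(68): voice 1 is free -> assigned | voices=[64 68]
Op 3: note_on(69): all voices busy, STEAL voice 0 (pitch 64, oldest) -> assign | voices=[69 68]
Op 4: note_on(82): all voices busy, STEAL voice 1 (pitch 68, oldest) -> assign | voices=[69 82]
Op 5: note_on(60): all voices busy, STEAL voice 0 (pitch 69, oldest) -> assign | voices=[60 82]
Op 6: note_on(76): all voices busy, STEAL voice 1 (pitch 82, oldest) -> assign | voices=[60 76]
Op 7: note_off(60): free voice 0 | voices=[- 76]
Op 8: note_on(84): voice 0 is free -> assigned | voices=[84 76]
Op 9: note_off(76): free voice 1 | voices=[84 -]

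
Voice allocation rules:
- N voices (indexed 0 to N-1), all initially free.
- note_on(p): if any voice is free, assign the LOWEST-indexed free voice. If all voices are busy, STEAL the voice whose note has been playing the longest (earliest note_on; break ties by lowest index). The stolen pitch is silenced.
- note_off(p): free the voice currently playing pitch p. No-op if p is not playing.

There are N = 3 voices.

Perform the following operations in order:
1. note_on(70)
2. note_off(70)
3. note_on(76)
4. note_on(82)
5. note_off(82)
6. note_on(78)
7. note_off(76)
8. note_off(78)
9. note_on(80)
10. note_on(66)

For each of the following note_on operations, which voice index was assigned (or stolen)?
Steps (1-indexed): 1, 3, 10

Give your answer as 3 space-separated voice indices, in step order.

Answer: 0 0 1

Derivation:
Op 1: note_on(70): voice 0 is free -> assigned | voices=[70 - -]
Op 2: note_off(70): free voice 0 | voices=[- - -]
Op 3: note_on(76): voice 0 is free -> assigned | voices=[76 - -]
Op 4: note_on(82): voice 1 is free -> assigned | voices=[76 82 -]
Op 5: note_off(82): free voice 1 | voices=[76 - -]
Op 6: note_on(78): voice 1 is free -> assigned | voices=[76 78 -]
Op 7: note_off(76): free voice 0 | voices=[- 78 -]
Op 8: note_off(78): free voice 1 | voices=[- - -]
Op 9: note_on(80): voice 0 is free -> assigned | voices=[80 - -]
Op 10: note_on(66): voice 1 is free -> assigned | voices=[80 66 -]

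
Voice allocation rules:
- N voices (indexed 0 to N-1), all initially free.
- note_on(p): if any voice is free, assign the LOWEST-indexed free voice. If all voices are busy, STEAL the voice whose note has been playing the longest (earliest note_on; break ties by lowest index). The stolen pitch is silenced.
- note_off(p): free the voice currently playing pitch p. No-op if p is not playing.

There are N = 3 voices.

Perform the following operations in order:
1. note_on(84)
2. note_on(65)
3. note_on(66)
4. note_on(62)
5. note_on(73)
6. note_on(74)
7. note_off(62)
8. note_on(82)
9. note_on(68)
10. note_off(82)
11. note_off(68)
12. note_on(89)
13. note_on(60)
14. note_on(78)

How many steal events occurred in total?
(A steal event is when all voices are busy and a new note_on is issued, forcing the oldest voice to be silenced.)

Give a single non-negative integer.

Answer: 5

Derivation:
Op 1: note_on(84): voice 0 is free -> assigned | voices=[84 - -]
Op 2: note_on(65): voice 1 is free -> assigned | voices=[84 65 -]
Op 3: note_on(66): voice 2 is free -> assigned | voices=[84 65 66]
Op 4: note_on(62): all voices busy, STEAL voice 0 (pitch 84, oldest) -> assign | voices=[62 65 66]
Op 5: note_on(73): all voices busy, STEAL voice 1 (pitch 65, oldest) -> assign | voices=[62 73 66]
Op 6: note_on(74): all voices busy, STEAL voice 2 (pitch 66, oldest) -> assign | voices=[62 73 74]
Op 7: note_off(62): free voice 0 | voices=[- 73 74]
Op 8: note_on(82): voice 0 is free -> assigned | voices=[82 73 74]
Op 9: note_on(68): all voices busy, STEAL voice 1 (pitch 73, oldest) -> assign | voices=[82 68 74]
Op 10: note_off(82): free voice 0 | voices=[- 68 74]
Op 11: note_off(68): free voice 1 | voices=[- - 74]
Op 12: note_on(89): voice 0 is free -> assigned | voices=[89 - 74]
Op 13: note_on(60): voice 1 is free -> assigned | voices=[89 60 74]
Op 14: note_on(78): all voices busy, STEAL voice 2 (pitch 74, oldest) -> assign | voices=[89 60 78]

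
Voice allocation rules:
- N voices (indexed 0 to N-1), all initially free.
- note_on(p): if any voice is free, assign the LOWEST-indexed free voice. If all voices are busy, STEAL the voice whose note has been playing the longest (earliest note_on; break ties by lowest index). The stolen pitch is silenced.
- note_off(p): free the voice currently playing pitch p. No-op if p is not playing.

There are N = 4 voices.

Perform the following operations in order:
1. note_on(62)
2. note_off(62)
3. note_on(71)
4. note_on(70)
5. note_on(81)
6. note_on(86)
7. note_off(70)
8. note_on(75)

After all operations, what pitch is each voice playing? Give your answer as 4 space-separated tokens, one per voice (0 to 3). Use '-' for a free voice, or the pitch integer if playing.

Answer: 71 75 81 86

Derivation:
Op 1: note_on(62): voice 0 is free -> assigned | voices=[62 - - -]
Op 2: note_off(62): free voice 0 | voices=[- - - -]
Op 3: note_on(71): voice 0 is free -> assigned | voices=[71 - - -]
Op 4: note_on(70): voice 1 is free -> assigned | voices=[71 70 - -]
Op 5: note_on(81): voice 2 is free -> assigned | voices=[71 70 81 -]
Op 6: note_on(86): voice 3 is free -> assigned | voices=[71 70 81 86]
Op 7: note_off(70): free voice 1 | voices=[71 - 81 86]
Op 8: note_on(75): voice 1 is free -> assigned | voices=[71 75 81 86]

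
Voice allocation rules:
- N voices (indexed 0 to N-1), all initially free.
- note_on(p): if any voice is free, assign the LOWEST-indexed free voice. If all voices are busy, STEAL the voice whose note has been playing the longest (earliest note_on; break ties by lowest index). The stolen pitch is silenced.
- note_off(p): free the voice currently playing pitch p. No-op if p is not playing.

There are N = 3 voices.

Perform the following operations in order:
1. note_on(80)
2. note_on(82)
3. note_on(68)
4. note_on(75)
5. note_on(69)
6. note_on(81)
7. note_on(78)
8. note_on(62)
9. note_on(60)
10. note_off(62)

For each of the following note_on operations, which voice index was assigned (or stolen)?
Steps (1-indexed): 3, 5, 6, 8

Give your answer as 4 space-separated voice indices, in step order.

Answer: 2 1 2 1

Derivation:
Op 1: note_on(80): voice 0 is free -> assigned | voices=[80 - -]
Op 2: note_on(82): voice 1 is free -> assigned | voices=[80 82 -]
Op 3: note_on(68): voice 2 is free -> assigned | voices=[80 82 68]
Op 4: note_on(75): all voices busy, STEAL voice 0 (pitch 80, oldest) -> assign | voices=[75 82 68]
Op 5: note_on(69): all voices busy, STEAL voice 1 (pitch 82, oldest) -> assign | voices=[75 69 68]
Op 6: note_on(81): all voices busy, STEAL voice 2 (pitch 68, oldest) -> assign | voices=[75 69 81]
Op 7: note_on(78): all voices busy, STEAL voice 0 (pitch 75, oldest) -> assign | voices=[78 69 81]
Op 8: note_on(62): all voices busy, STEAL voice 1 (pitch 69, oldest) -> assign | voices=[78 62 81]
Op 9: note_on(60): all voices busy, STEAL voice 2 (pitch 81, oldest) -> assign | voices=[78 62 60]
Op 10: note_off(62): free voice 1 | voices=[78 - 60]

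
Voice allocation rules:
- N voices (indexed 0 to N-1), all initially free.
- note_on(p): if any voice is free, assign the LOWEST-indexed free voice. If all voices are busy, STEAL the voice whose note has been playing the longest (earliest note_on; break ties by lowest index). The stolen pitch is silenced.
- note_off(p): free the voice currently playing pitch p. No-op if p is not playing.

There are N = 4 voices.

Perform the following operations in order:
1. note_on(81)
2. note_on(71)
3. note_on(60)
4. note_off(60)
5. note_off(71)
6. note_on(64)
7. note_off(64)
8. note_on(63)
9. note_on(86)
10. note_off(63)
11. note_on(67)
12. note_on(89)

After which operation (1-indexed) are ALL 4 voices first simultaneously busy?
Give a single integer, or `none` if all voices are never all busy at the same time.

Answer: 12

Derivation:
Op 1: note_on(81): voice 0 is free -> assigned | voices=[81 - - -]
Op 2: note_on(71): voice 1 is free -> assigned | voices=[81 71 - -]
Op 3: note_on(60): voice 2 is free -> assigned | voices=[81 71 60 -]
Op 4: note_off(60): free voice 2 | voices=[81 71 - -]
Op 5: note_off(71): free voice 1 | voices=[81 - - -]
Op 6: note_on(64): voice 1 is free -> assigned | voices=[81 64 - -]
Op 7: note_off(64): free voice 1 | voices=[81 - - -]
Op 8: note_on(63): voice 1 is free -> assigned | voices=[81 63 - -]
Op 9: note_on(86): voice 2 is free -> assigned | voices=[81 63 86 -]
Op 10: note_off(63): free voice 1 | voices=[81 - 86 -]
Op 11: note_on(67): voice 1 is free -> assigned | voices=[81 67 86 -]
Op 12: note_on(89): voice 3 is free -> assigned | voices=[81 67 86 89]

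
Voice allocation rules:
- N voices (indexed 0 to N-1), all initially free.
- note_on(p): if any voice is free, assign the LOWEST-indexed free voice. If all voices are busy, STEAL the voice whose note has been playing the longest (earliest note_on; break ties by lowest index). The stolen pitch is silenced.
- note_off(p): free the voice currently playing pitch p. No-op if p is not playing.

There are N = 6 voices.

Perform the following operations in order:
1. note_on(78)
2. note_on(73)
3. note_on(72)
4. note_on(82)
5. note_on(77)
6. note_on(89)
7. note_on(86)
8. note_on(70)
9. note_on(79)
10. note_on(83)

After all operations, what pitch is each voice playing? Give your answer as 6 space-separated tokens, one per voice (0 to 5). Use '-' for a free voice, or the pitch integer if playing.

Answer: 86 70 79 83 77 89

Derivation:
Op 1: note_on(78): voice 0 is free -> assigned | voices=[78 - - - - -]
Op 2: note_on(73): voice 1 is free -> assigned | voices=[78 73 - - - -]
Op 3: note_on(72): voice 2 is free -> assigned | voices=[78 73 72 - - -]
Op 4: note_on(82): voice 3 is free -> assigned | voices=[78 73 72 82 - -]
Op 5: note_on(77): voice 4 is free -> assigned | voices=[78 73 72 82 77 -]
Op 6: note_on(89): voice 5 is free -> assigned | voices=[78 73 72 82 77 89]
Op 7: note_on(86): all voices busy, STEAL voice 0 (pitch 78, oldest) -> assign | voices=[86 73 72 82 77 89]
Op 8: note_on(70): all voices busy, STEAL voice 1 (pitch 73, oldest) -> assign | voices=[86 70 72 82 77 89]
Op 9: note_on(79): all voices busy, STEAL voice 2 (pitch 72, oldest) -> assign | voices=[86 70 79 82 77 89]
Op 10: note_on(83): all voices busy, STEAL voice 3 (pitch 82, oldest) -> assign | voices=[86 70 79 83 77 89]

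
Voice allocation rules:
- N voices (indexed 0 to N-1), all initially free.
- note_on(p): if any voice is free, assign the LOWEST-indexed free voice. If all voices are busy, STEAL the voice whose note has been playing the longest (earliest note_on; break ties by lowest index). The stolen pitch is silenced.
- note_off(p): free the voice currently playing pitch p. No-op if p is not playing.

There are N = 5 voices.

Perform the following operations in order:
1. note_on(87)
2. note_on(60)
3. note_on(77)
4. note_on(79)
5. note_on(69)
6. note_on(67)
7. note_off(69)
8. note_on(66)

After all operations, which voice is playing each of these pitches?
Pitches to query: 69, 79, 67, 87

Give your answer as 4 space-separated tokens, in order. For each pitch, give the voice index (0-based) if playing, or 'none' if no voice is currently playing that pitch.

Op 1: note_on(87): voice 0 is free -> assigned | voices=[87 - - - -]
Op 2: note_on(60): voice 1 is free -> assigned | voices=[87 60 - - -]
Op 3: note_on(77): voice 2 is free -> assigned | voices=[87 60 77 - -]
Op 4: note_on(79): voice 3 is free -> assigned | voices=[87 60 77 79 -]
Op 5: note_on(69): voice 4 is free -> assigned | voices=[87 60 77 79 69]
Op 6: note_on(67): all voices busy, STEAL voice 0 (pitch 87, oldest) -> assign | voices=[67 60 77 79 69]
Op 7: note_off(69): free voice 4 | voices=[67 60 77 79 -]
Op 8: note_on(66): voice 4 is free -> assigned | voices=[67 60 77 79 66]

Answer: none 3 0 none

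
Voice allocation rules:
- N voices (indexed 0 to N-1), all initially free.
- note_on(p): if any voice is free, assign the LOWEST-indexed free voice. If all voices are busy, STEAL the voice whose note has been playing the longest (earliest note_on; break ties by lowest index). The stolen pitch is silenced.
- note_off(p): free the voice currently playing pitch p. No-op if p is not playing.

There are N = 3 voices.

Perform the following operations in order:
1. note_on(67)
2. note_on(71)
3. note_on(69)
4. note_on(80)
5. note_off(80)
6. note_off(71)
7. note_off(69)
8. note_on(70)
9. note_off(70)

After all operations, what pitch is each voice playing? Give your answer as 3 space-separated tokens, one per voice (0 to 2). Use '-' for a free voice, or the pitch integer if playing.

Op 1: note_on(67): voice 0 is free -> assigned | voices=[67 - -]
Op 2: note_on(71): voice 1 is free -> assigned | voices=[67 71 -]
Op 3: note_on(69): voice 2 is free -> assigned | voices=[67 71 69]
Op 4: note_on(80): all voices busy, STEAL voice 0 (pitch 67, oldest) -> assign | voices=[80 71 69]
Op 5: note_off(80): free voice 0 | voices=[- 71 69]
Op 6: note_off(71): free voice 1 | voices=[- - 69]
Op 7: note_off(69): free voice 2 | voices=[- - -]
Op 8: note_on(70): voice 0 is free -> assigned | voices=[70 - -]
Op 9: note_off(70): free voice 0 | voices=[- - -]

Answer: - - -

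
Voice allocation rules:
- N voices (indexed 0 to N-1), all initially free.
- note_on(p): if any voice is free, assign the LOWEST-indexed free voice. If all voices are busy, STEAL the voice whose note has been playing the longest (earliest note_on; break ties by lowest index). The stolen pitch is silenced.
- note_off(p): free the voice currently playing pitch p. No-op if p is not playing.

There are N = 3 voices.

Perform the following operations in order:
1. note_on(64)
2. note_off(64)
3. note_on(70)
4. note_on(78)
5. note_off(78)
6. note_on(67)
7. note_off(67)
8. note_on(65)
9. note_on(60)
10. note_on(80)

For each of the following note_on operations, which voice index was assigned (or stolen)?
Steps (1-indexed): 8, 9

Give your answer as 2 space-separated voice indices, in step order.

Answer: 1 2

Derivation:
Op 1: note_on(64): voice 0 is free -> assigned | voices=[64 - -]
Op 2: note_off(64): free voice 0 | voices=[- - -]
Op 3: note_on(70): voice 0 is free -> assigned | voices=[70 - -]
Op 4: note_on(78): voice 1 is free -> assigned | voices=[70 78 -]
Op 5: note_off(78): free voice 1 | voices=[70 - -]
Op 6: note_on(67): voice 1 is free -> assigned | voices=[70 67 -]
Op 7: note_off(67): free voice 1 | voices=[70 - -]
Op 8: note_on(65): voice 1 is free -> assigned | voices=[70 65 -]
Op 9: note_on(60): voice 2 is free -> assigned | voices=[70 65 60]
Op 10: note_on(80): all voices busy, STEAL voice 0 (pitch 70, oldest) -> assign | voices=[80 65 60]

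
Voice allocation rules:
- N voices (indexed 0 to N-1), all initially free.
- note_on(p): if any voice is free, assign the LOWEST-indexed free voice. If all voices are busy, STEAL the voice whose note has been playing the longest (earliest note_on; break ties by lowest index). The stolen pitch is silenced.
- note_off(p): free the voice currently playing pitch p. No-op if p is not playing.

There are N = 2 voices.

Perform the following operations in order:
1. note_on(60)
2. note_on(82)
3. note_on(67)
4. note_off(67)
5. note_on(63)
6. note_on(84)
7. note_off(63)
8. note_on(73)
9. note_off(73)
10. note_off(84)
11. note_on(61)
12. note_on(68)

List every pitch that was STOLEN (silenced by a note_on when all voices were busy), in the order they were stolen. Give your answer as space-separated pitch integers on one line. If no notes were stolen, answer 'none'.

Answer: 60 82

Derivation:
Op 1: note_on(60): voice 0 is free -> assigned | voices=[60 -]
Op 2: note_on(82): voice 1 is free -> assigned | voices=[60 82]
Op 3: note_on(67): all voices busy, STEAL voice 0 (pitch 60, oldest) -> assign | voices=[67 82]
Op 4: note_off(67): free voice 0 | voices=[- 82]
Op 5: note_on(63): voice 0 is free -> assigned | voices=[63 82]
Op 6: note_on(84): all voices busy, STEAL voice 1 (pitch 82, oldest) -> assign | voices=[63 84]
Op 7: note_off(63): free voice 0 | voices=[- 84]
Op 8: note_on(73): voice 0 is free -> assigned | voices=[73 84]
Op 9: note_off(73): free voice 0 | voices=[- 84]
Op 10: note_off(84): free voice 1 | voices=[- -]
Op 11: note_on(61): voice 0 is free -> assigned | voices=[61 -]
Op 12: note_on(68): voice 1 is free -> assigned | voices=[61 68]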